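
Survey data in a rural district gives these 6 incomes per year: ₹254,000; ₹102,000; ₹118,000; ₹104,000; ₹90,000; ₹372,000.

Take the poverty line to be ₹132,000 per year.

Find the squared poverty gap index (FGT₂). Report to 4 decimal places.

Below the line: ₹90,000, ₹102,000, ₹104,000, ₹118,000 (q = 4 of N = 6).
Relative gaps: (132000−90000)/132000 = 0.3182; (132000−102000)/132000 = 0.2273; (132000−104000)/132000 = 0.2121; (132000−118000)/132000 = 0.1061.
Squared: 0.1012; 0.0517; 0.0450; 0.0112.
Sum = 0.209137; P₂ = 0.209137 / 6 = 0.0349.

0.0349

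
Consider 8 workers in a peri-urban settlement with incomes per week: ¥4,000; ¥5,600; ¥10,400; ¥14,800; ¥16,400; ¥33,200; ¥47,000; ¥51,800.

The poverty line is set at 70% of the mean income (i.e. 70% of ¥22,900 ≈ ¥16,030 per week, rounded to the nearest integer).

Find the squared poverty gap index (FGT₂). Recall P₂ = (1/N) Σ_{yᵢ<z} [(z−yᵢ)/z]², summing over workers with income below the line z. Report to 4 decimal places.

Below the line: ¥4,000, ¥5,600, ¥10,400, ¥14,800 (q = 4 of N = 8).
Relative gaps: (16030−4000)/16030 = 0.7505; (16030−5600)/16030 = 0.6507; (16030−10400)/16030 = 0.3512; (16030−14800)/16030 = 0.0767.
Squared: 0.5632; 0.4234; 0.1234; 0.0059.
Sum = 1.115795; P₂ = 1.115795 / 8 = 0.1395.

0.1395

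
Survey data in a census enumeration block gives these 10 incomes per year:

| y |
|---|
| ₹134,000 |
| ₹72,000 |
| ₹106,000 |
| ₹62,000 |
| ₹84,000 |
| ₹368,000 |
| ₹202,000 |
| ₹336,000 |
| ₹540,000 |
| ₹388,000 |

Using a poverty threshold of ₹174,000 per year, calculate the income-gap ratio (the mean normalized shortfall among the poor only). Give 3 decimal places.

Below z: ₹62,000, ₹72,000, ₹84,000, ₹106,000, ₹134,000 (q = 5 of N = 10).
Shortfall ratios (z−y)/z: 0.6437, 0.5862, 0.5172, 0.3908, 0.2299; sum = 2.367816.
The income-gap ratio divides by q (the poor only): 2.367816 / 5 = 0.474.

0.474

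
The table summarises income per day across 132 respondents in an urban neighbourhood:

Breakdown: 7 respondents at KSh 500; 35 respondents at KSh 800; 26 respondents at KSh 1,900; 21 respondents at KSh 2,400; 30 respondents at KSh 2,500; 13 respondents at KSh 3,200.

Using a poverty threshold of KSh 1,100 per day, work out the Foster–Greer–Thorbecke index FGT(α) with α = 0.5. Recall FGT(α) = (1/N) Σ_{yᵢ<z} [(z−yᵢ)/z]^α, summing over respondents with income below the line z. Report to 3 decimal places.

Below z: 7×KSh 500, 35×KSh 800 (q = 42 of N = 132).
Shortfall ratios: (1100−500)/1100 = 0.5455 (×7); (1100−800)/1100 = 0.2727 (×35).
Raised to α = 0.5: 0.73855 (×7); 0.52223 (×35).
Sum = 23.447996; FGT(0.5) = 23.447996 / 132 = 0.178.

0.178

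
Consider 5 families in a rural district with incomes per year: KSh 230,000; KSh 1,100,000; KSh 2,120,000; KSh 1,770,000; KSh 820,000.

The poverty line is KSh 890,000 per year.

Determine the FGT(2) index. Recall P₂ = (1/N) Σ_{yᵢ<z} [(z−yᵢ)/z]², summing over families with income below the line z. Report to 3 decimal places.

Below the line: KSh 230,000, KSh 820,000 (q = 2 of N = 5).
Gap ratios (z−y)/z: (890000−230000)/890000 = 0.7416; (890000−820000)/890000 = 0.0787.
Squared: 0.5499; 0.0062.
Sum = 0.556117; P₂ = 0.556117 / 5 = 0.111.

0.111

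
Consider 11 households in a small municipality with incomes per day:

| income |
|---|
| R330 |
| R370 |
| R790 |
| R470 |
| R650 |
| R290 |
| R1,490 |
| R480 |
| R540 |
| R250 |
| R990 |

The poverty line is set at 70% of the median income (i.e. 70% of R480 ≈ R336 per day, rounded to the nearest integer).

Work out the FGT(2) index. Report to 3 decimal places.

0.008

Incomes under z: R250, R290, R330 (q = 3 of N = 11).
Normalized shortfalls: (336−250)/336 = 0.2560; (336−290)/336 = 0.1369; (336−330)/336 = 0.0179.
Squared: 0.0655; 0.0187; 0.0003.
Sum = 0.084573; P₂ = 0.084573 / 11 = 0.008.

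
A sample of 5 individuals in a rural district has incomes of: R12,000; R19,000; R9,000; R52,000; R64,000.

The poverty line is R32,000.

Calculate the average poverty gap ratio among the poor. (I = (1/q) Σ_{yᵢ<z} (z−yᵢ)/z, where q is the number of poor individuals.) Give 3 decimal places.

Below the line: R9,000, R12,000, R19,000 (q = 3 of N = 5).
Relative gaps: 0.7188, 0.6250, 0.4062; sum = 1.750000.
The income-gap ratio divides by q (the poor only): 1.750000 / 3 = 0.583.

0.583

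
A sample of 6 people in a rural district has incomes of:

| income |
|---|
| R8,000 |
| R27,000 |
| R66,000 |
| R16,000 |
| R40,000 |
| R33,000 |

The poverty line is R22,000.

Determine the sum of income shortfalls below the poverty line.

R20,000

Below z: R8,000, R16,000 (q = 2 of N = 6).
Individual gaps: 22000−8000 = 14000; 22000−16000 = 6000.
Aggregate gap = R20,000.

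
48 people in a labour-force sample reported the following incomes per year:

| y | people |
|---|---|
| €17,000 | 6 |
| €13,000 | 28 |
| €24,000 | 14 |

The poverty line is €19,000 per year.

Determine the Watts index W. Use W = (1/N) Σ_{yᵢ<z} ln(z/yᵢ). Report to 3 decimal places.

0.235

Incomes under z: 28×€13,000, 6×€17,000 (q = 34 of N = 48).
ln(z/y) terms: ln(19000/13000) = 0.3795 (×28); ln(19000/17000) = 0.1112 (×6).
W = 11.293063 / 48 = 0.235.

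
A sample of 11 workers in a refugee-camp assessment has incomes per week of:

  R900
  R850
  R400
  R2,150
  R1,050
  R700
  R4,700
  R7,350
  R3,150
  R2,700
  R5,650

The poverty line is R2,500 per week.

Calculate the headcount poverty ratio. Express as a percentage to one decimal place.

54.5%

6 of the 11 workers have income below R2,500.
H = 6/11 = 54.5%.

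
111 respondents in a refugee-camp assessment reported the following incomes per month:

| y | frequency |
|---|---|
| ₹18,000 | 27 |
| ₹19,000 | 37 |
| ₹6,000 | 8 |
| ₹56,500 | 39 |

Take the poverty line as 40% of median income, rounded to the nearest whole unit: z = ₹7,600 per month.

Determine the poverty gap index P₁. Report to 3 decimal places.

0.015

Incomes under z: 8×₹6,000 (q = 8 of N = 111).
Relative gaps: (7600−6000)/7600 = 0.2105 (×8).
Σ = 1.684211. Dividing by the full population N = 111 gives P₁ = 0.015.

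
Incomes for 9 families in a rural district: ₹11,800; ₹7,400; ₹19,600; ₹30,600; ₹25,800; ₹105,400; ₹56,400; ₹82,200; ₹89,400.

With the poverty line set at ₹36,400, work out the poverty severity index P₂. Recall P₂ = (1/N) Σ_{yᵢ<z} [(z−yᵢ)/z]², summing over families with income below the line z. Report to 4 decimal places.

Below the line: ₹7,400, ₹11,800, ₹19,600, ₹25,800, ₹30,600 (q = 5 of N = 9).
Normalized shortfalls: (36400−7400)/36400 = 0.7967; (36400−11800)/36400 = 0.6758; (36400−19600)/36400 = 0.4615; (36400−25800)/36400 = 0.2912; (36400−30600)/36400 = 0.1593.
Squared: 0.6347; 0.4567; 0.2130; 0.0848; 0.0254.
Sum = 1.414684; P₂ = 1.414684 / 9 = 0.1572.

0.1572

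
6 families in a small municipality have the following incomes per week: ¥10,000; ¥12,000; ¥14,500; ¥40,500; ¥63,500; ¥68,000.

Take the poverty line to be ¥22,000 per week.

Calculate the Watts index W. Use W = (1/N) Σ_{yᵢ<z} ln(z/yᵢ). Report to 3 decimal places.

0.302

Below the line: ¥10,000, ¥12,000, ¥14,500 (q = 3 of N = 6).
ln(z/y) terms: ln(22000/10000) = 0.7885; ln(22000/12000) = 0.6061; ln(22000/14500) = 0.4169.
W = 1.811487 / 6 = 0.302.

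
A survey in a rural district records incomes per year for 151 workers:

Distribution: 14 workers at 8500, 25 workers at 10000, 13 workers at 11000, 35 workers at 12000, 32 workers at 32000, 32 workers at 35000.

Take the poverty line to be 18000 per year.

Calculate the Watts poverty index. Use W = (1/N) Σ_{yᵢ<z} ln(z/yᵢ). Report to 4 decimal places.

0.3033

Below z: 14×8500, 25×10000, 13×11000, 35×12000 (q = 87 of N = 151).
Log gaps: ln(18000/8500) = 0.7503 (×14); ln(18000/10000) = 0.5878 (×25); ln(18000/11000) = 0.4925 (×13); ln(18000/12000) = 0.4055 (×35).
W = 45.792418 / 151 = 0.3033.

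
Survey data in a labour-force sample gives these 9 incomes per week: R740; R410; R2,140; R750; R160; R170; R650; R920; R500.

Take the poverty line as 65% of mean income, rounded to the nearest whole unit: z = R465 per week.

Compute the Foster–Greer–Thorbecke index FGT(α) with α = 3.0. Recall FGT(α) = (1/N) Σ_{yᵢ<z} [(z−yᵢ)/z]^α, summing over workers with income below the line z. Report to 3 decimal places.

Below z: R160, R170, R410 (q = 3 of N = 9).
Gap ratios (z−y)/z: (465−160)/465 = 0.6559; (465−170)/465 = 0.6344; (465−410)/465 = 0.1183.
Raised to α = 3.0: 0.28219; 0.25533; 0.00165.
Sum = 0.539177; FGT(3.0) = 0.539177 / 9 = 0.060.

0.060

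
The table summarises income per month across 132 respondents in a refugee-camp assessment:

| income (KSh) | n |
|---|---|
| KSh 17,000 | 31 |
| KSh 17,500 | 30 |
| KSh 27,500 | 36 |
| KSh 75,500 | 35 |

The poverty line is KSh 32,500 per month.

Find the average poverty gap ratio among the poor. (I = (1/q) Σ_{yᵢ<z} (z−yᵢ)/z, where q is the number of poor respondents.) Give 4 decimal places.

0.3523

Incomes under z: 31×KSh 17,000, 30×KSh 17,500, 36×KSh 27,500 (q = 97 of N = 132).
Relative gaps: 0.4769 (×31), 0.4615 (×30), 0.1538 (×36); sum = 34.169231.
The income-gap ratio divides by q (the poor only): 34.169231 / 97 = 0.3523.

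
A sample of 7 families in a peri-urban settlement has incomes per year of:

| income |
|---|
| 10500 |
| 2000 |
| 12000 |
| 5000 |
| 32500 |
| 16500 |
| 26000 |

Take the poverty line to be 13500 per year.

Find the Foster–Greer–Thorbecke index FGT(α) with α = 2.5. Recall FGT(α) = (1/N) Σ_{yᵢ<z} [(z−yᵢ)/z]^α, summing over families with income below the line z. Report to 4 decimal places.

0.1445

Below z: 2000, 5000, 10500, 12000 (q = 4 of N = 7).
Relative gaps: (13500−2000)/13500 = 0.8519; (13500−5000)/13500 = 0.6296; (13500−10500)/13500 = 0.2222; (13500−12000)/13500 = 0.1111.
Raised to α = 2.5: 0.66975; 0.31457; 0.02328; 0.00412.
Sum = 1.011707; FGT(2.5) = 1.011707 / 7 = 0.1445.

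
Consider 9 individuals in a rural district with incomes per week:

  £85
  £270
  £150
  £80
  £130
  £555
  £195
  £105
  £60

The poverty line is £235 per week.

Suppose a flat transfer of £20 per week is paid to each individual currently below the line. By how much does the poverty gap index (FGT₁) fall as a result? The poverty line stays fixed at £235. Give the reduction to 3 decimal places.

0.066

Before: below the line — £60, £80, £85, £105, £130, £150, £195; poverty gap index (FGT₁) = 0.39716.
After the £20 transfer: below the line — £80, £100, £105, £125, £150, £170, £215; poverty gap index (FGT₁) = 0.33097.
Reduction = 0.39716 − 0.33097 = 0.066.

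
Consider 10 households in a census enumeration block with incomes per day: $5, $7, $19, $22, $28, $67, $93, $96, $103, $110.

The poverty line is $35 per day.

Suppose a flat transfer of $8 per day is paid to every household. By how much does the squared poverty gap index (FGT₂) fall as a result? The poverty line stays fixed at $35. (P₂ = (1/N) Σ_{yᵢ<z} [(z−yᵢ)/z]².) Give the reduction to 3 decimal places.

0.097

Before: below the line — $5, $7, $19, $22, $28; squared poverty gap index (FGT₂) = 0.17616.
After the $8 transfer: below the line — $13, $15, $27, $30; squared poverty gap index (FGT₂) = 0.07943.
Reduction = 0.17616 − 0.07943 = 0.097.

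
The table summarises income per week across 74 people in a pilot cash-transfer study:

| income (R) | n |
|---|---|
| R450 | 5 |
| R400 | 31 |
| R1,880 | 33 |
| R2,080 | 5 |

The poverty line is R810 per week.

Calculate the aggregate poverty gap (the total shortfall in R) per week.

R14,510

Poor units: 31×R400, 5×R450 (q = 36 of N = 74).
Individual gaps: 31×(810−400) = 12710; 5×(810−450) = 1800.
Aggregate gap = R14,510.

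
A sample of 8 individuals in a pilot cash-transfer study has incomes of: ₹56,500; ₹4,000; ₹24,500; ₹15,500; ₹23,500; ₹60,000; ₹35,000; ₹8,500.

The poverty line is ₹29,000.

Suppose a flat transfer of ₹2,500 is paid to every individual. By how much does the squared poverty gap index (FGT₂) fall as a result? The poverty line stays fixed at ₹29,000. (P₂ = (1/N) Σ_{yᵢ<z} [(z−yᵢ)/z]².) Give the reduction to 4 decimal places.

0.0466

Before: below the line — ₹4,000, ₹8,500, ₹15,500, ₹23,500, ₹24,500; squared poverty gap index (FGT₂) = 0.189952.
After the ₹2,500 transfer: below the line — ₹6,500, ₹11,000, ₹18,000, ₹26,000, ₹27,000; squared poverty gap index (FGT₂) = 0.143319.
Reduction = 0.189952 − 0.143319 = 0.0466.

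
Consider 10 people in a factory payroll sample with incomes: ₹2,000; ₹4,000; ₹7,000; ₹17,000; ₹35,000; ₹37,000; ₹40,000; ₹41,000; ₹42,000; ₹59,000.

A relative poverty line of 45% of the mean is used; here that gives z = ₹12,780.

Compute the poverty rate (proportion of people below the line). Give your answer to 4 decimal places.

3 of the 10 people have income below ₹12,780.
H = 3/10 = 0.3000.

0.3000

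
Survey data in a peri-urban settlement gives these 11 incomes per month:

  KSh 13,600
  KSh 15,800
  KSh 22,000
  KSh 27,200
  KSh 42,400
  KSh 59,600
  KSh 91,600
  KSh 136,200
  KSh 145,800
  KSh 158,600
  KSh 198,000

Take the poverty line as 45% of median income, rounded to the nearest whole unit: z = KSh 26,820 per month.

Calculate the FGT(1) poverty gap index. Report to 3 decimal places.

0.099

Poor units: KSh 13,600, KSh 15,800, KSh 22,000 (q = 3 of N = 11).
Gap ratios (z−y)/z: (26820−13600)/26820 = 0.4929; (26820−15800)/26820 = 0.4109; (26820−22000)/26820 = 0.1797.
Sum of shortfalls = 1.083520; P₁ averages over all N: 1.083520 / 11 = 0.099.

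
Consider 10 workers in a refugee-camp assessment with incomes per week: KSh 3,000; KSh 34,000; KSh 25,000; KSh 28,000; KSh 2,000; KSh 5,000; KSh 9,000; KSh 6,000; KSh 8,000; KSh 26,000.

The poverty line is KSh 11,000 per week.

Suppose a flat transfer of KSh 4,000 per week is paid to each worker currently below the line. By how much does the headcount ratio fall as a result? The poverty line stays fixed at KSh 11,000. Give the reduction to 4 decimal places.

Before: below the line — KSh 2,000, KSh 3,000, KSh 5,000, KSh 6,000, KSh 8,000, KSh 9,000; headcount ratio = 0.600000.
After the KSh 4,000 transfer: below the line — KSh 6,000, KSh 7,000, KSh 9,000, KSh 10,000; headcount ratio = 0.400000.
Reduction = 0.600000 − 0.400000 = 0.2000.

0.2000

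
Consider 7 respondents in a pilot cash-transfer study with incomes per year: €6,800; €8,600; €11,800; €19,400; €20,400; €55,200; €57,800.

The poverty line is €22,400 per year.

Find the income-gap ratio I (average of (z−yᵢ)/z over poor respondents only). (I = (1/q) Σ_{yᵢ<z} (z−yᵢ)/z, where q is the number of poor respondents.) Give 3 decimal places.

0.402

Below z: €6,800, €8,600, €11,800, €19,400, €20,400 (q = 5 of N = 7).
Relative gaps: 0.6964, 0.6161, 0.4732, 0.1339, 0.0893; sum = 2.008929.
I averages over the q = 5 poor units only: 2.008929 / 5 = 0.402.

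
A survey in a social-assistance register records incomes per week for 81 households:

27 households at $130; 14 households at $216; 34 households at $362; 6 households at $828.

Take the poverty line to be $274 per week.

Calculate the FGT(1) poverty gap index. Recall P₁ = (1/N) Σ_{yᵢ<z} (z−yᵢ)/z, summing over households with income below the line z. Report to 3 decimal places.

Below the line: 27×$130, 14×$216 (q = 41 of N = 81).
Gap ratios (z−y)/z: (274−130)/274 = 0.5255 (×27); (274−216)/274 = 0.2117 (×14).
Σ = 17.153285. Dividing by the full population N = 81 gives P₁ = 0.212.

0.212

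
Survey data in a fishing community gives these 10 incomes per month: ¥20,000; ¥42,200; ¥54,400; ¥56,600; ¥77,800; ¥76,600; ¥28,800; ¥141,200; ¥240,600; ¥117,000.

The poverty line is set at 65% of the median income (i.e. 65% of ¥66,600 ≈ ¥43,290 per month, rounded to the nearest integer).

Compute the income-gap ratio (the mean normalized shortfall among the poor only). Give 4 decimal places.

0.2993

Incomes under z: ¥20,000, ¥28,800, ¥42,200 (q = 3 of N = 10).
Relative gaps: 0.5380, 0.3347, 0.0252; sum = 0.897898.
The income-gap ratio divides by q (the poor only): 0.897898 / 3 = 0.2993.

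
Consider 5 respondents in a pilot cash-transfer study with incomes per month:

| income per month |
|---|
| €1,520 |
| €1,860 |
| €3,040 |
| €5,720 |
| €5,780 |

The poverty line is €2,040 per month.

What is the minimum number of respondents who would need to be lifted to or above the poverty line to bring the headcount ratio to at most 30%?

Currently q = 2 of N = 5 are below the line (H = 0.400).
A headcount ratio of at most 30% allows at most ⌊0.30 × 5⌋ = 1 poor respondents.
So at least 2 − 1 = 1 must be lifted.

1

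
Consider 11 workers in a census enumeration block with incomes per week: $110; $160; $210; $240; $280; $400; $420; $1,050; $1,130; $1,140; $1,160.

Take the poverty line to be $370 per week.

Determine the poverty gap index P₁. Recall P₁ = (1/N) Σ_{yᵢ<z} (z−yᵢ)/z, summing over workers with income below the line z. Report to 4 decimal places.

Below z: $110, $160, $210, $240, $280 (q = 5 of N = 11).
Gap ratios (z−y)/z: (370−110)/370 = 0.7027; (370−160)/370 = 0.5676; (370−210)/370 = 0.4324; (370−240)/370 = 0.3514; (370−280)/370 = 0.2432.
Sum of shortfalls = 2.297297; P₁ averages over all N: 2.297297 / 11 = 0.2088.

0.2088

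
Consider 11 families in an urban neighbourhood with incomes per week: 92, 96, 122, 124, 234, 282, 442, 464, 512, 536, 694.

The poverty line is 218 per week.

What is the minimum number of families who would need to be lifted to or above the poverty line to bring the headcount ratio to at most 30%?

Currently q = 4 of N = 11 are below the line (H = 0.364).
A headcount ratio of at most 30% allows at most ⌊0.30 × 11⌋ = 3 poor families.
So at least 4 − 3 = 1 must be lifted.

1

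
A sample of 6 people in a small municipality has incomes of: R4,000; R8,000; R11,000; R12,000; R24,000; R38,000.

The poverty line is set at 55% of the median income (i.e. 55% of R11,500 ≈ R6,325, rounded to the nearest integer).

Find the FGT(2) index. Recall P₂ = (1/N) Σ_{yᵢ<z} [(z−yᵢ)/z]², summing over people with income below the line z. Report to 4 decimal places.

0.0225

Poor units: R4,000 (q = 1 of N = 6).
Gap ratios (z−y)/z: (6325−4000)/6325 = 0.3676.
Squared: 0.1351.
Sum = 0.135122; P₂ = 0.135122 / 6 = 0.0225.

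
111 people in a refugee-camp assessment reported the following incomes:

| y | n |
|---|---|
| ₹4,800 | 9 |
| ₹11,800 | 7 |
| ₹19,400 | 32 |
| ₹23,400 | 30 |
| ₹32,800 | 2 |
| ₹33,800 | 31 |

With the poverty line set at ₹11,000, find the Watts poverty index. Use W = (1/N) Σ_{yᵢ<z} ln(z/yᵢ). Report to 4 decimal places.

0.0672

Poor units: 9×₹4,800 (q = 9 of N = 111).
Log shortfalls: ln(11000/4800) = 0.8293 (×9).
W = 7.463514 / 111 = 0.0672.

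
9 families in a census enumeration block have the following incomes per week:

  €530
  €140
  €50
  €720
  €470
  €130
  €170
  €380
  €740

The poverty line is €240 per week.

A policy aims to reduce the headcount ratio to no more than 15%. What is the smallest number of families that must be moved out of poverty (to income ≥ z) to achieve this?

4 of the 9 families are poor, so H = 4/9 = 0.444.
A headcount ratio of at most 15% allows at most ⌊0.15 × 9⌋ = 1 poor families.
So at least 4 − 1 = 3 must be lifted.

3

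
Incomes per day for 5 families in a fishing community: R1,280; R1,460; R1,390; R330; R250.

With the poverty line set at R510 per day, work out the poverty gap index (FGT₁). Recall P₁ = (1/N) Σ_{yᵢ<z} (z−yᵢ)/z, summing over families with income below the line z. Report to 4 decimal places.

Below the line: R250, R330 (q = 2 of N = 5).
Gap ratios (z−y)/z: (510−250)/510 = 0.5098; (510−330)/510 = 0.3529.
Σ = 0.862745. Dividing by the full population N = 5 gives P₁ = 0.1725.

0.1725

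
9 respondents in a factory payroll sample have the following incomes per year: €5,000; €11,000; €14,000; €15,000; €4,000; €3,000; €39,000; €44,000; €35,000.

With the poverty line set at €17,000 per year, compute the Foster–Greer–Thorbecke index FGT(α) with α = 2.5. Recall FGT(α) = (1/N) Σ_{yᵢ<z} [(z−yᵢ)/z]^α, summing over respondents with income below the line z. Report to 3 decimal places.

Incomes under z: €3,000, €4,000, €5,000, €11,000, €14,000, €15,000 (q = 6 of N = 9).
Relative gaps: (17000−3000)/17000 = 0.8235; (17000−4000)/17000 = 0.7647; (17000−5000)/17000 = 0.7059; (17000−11000)/17000 = 0.3529; (17000−14000)/17000 = 0.1765; (17000−15000)/17000 = 0.1176.
Raised to α = 2.5: 0.61546; 0.51137; 0.41863; 0.07400; 0.01308; 0.00475.
Sum = 1.637292; FGT(2.5) = 1.637292 / 9 = 0.182.

0.182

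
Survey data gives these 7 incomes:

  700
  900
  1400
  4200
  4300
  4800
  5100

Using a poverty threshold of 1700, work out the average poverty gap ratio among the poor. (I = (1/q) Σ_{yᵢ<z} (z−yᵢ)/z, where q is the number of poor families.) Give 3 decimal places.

Poor units: 700, 900, 1400 (q = 3 of N = 7).
Shortfall ratios (z−y)/z: 0.5882, 0.4706, 0.1765; sum = 1.235294.
I averages over the q = 3 poor units only: 1.235294 / 3 = 0.412.

0.412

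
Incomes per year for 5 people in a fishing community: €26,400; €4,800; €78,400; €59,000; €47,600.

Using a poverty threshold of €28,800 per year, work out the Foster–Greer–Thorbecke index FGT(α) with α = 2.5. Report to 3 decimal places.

Incomes under z: €4,800, €26,400 (q = 2 of N = 5).
Normalized shortfalls: (28800−4800)/28800 = 0.8333; (28800−26400)/28800 = 0.0833.
Raised to α = 2.5: 0.63394; 0.00200.
Sum = 0.635943; FGT(2.5) = 0.635943 / 5 = 0.127.

0.127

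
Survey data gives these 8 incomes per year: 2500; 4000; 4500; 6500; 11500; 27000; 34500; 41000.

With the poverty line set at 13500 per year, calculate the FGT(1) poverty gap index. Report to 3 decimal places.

Below z: 2500, 4000, 4500, 6500, 11500 (q = 5 of N = 8).
Normalized shortfalls: (13500−2500)/13500 = 0.8148; (13500−4000)/13500 = 0.7037; (13500−4500)/13500 = 0.6667; (13500−6500)/13500 = 0.5185; (13500−11500)/13500 = 0.1481.
Σ = 2.851852. Dividing by the full population N = 8 gives P₁ = 0.356.

0.356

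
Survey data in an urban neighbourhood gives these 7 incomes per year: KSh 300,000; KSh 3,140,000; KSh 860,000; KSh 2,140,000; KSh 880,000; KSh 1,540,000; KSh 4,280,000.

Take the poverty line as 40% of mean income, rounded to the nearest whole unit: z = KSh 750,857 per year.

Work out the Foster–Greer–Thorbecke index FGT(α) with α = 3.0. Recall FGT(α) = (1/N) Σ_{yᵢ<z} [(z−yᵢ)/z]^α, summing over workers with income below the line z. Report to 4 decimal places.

Poor units: KSh 300,000 (q = 1 of N = 7).
Shortfall ratios: (750857−300000)/750857 = 0.6005.
Raised to α = 3.0: 0.21649.
Sum = 0.216493; FGT(3.0) = 0.216493 / 7 = 0.0309.

0.0309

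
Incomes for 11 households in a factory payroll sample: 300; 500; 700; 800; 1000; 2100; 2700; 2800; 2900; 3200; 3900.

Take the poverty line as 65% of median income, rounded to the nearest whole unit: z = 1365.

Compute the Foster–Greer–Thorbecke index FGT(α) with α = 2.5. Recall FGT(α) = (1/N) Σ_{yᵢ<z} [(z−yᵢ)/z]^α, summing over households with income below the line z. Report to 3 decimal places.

Incomes under z: 300, 500, 700, 800, 1000 (q = 5 of N = 11).
Shortfall ratios: (1365−300)/1365 = 0.7802; (1365−500)/1365 = 0.6337; (1365−700)/1365 = 0.4872; (1365−800)/1365 = 0.4139; (1365−1000)/1365 = 0.2674.
Raised to α = 2.5: 0.53770; 0.31967; 0.16566; 0.11023; 0.03697.
Sum = 1.170241; FGT(2.5) = 1.170241 / 11 = 0.106.

0.106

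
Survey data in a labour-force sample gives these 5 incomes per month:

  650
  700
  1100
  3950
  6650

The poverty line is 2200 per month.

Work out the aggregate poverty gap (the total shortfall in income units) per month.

4150

Below the line: 650, 700, 1100 (q = 3 of N = 5).
Individual gaps: 2200−650 = 1550; 2200−700 = 1500; 2200−1100 = 1100.
Aggregate gap = 4150.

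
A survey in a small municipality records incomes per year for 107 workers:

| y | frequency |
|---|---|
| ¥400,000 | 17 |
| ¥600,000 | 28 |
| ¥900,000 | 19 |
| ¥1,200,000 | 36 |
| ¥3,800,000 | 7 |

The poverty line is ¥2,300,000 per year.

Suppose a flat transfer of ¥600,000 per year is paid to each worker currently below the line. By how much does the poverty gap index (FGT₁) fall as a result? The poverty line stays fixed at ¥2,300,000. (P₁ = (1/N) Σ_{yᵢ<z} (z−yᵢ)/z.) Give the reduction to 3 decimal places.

0.244

Before: below the line — 17×¥400,000, 28×¥600,000, 19×¥900,000, 36×¥1,200,000; poverty gap index (FGT₁) = 0.59366.
After the ¥600,000 transfer: below the line — 17×¥1,000,000, 28×¥1,200,000, 19×¥1,500,000, 36×¥1,800,000; poverty gap index (FGT₁) = 0.34986.
Reduction = 0.59366 − 0.34986 = 0.244.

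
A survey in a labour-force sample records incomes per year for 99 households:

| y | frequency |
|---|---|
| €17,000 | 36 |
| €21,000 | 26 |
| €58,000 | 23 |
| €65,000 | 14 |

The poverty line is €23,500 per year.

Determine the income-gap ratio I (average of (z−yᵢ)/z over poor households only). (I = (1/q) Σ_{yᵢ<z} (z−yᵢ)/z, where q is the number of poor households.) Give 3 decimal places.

0.205

Below the line: 36×€17,000, 26×€21,000 (q = 62 of N = 99).
Shortfall ratios (z−y)/z: 0.2766 (×36), 0.1064 (×26); sum = 12.723404.
I averages over the q = 62 poor units only: 12.723404 / 62 = 0.205.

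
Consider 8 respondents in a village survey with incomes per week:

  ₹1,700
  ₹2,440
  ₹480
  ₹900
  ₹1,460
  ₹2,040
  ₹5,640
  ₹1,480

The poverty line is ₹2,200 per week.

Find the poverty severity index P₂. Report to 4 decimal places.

0.1547

Below the line: ₹480, ₹900, ₹1,460, ₹1,480, ₹1,700, ₹2,040 (q = 6 of N = 8).
Shortfall ratios: (2200−480)/2200 = 0.7818; (2200−900)/2200 = 0.5909; (2200−1460)/2200 = 0.3364; (2200−1480)/2200 = 0.3273; (2200−1700)/2200 = 0.2273; (2200−2040)/2200 = 0.0727.
Squared: 0.6112; 0.3492; 0.1131; 0.1071; 0.0517; 0.0053.
Sum = 1.237603; P₂ = 1.237603 / 8 = 0.1547.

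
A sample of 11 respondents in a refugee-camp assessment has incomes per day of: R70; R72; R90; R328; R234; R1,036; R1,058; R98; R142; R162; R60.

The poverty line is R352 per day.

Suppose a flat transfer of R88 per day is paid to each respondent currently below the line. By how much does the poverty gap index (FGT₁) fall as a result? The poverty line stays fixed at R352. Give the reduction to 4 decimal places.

0.1880

Before: below the line — R60, R70, R72, R90, R98, R142, R162, R234, R328; poverty gap index (FGT₁) = 0.493802.
After the R88 transfer: below the line — R148, R158, R160, R178, R186, R230, R250, R322; poverty gap index (FGT₁) = 0.305785.
Reduction = 0.493802 − 0.305785 = 0.1880.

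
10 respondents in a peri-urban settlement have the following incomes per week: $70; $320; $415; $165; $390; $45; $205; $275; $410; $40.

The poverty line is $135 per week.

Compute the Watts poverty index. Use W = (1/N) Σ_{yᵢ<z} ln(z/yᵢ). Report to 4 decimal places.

Incomes under z: $40, $45, $70 (q = 3 of N = 10).
ln(z/y) terms: ln(135/40) = 1.2164; ln(135/45) = 1.0986; ln(135/70) = 0.6568.
W = 2.971787 / 10 = 0.2972.

0.2972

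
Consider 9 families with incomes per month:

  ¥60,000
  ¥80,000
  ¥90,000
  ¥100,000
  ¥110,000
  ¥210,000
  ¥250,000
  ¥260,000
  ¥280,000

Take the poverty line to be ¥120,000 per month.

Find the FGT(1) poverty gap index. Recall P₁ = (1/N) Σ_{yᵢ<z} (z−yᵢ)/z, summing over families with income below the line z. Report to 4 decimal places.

Incomes under z: ¥60,000, ¥80,000, ¥90,000, ¥100,000, ¥110,000 (q = 5 of N = 9).
Relative gaps: (120000−60000)/120000 = 0.5000; (120000−80000)/120000 = 0.3333; (120000−90000)/120000 = 0.2500; (120000−100000)/120000 = 0.1667; (120000−110000)/120000 = 0.0833.
Sum of shortfalls = 1.333333; P₁ averages over all N: 1.333333 / 9 = 0.1481.

0.1481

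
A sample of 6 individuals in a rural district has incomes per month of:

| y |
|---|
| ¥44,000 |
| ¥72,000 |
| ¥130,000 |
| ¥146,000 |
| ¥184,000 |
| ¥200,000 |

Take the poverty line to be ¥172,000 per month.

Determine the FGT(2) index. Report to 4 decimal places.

Below the line: ¥44,000, ¥72,000, ¥130,000, ¥146,000 (q = 4 of N = 6).
Gap ratios (z−y)/z: (172000−44000)/172000 = 0.7442; (172000−72000)/172000 = 0.5814; (172000−130000)/172000 = 0.2442; (172000−146000)/172000 = 0.1512.
Squared: 0.5538; 0.3380; 0.0596; 0.0229.
Sum = 0.974310; P₂ = 0.974310 / 6 = 0.1624.

0.1624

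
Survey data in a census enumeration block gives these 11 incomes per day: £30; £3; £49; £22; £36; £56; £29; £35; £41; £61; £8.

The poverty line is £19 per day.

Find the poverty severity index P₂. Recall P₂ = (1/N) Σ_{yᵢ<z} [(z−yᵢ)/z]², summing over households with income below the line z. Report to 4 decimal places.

Below the line: £3, £8 (q = 2 of N = 11).
Shortfall ratios: (19−3)/19 = 0.8421; (19−8)/19 = 0.5789.
Squared: 0.7091; 0.3352.
Sum = 1.044321; P₂ = 1.044321 / 11 = 0.0949.

0.0949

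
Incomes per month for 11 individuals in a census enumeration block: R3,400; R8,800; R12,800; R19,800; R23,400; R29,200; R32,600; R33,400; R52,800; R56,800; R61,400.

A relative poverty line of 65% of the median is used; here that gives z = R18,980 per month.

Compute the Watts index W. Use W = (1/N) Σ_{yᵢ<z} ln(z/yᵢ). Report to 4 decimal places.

0.2620

Below z: R3,400, R8,800, R12,800 (q = 3 of N = 11).
ln(z/y) terms: ln(18980/3400) = 1.7196; ln(18980/8800) = 0.7686; ln(18980/12800) = 0.3939.
W = 2.882185 / 11 = 0.2620.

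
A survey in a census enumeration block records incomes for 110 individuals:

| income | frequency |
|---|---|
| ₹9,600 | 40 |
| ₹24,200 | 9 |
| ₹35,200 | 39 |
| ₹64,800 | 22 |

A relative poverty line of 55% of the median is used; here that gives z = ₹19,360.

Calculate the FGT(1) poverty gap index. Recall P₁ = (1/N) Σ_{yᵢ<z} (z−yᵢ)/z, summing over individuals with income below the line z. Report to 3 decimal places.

0.183

Poor units: 40×₹9,600 (q = 40 of N = 110).
Shortfall ratios: (19360−9600)/19360 = 0.5041 (×40).
Sum of shortfalls = 20.165289; P₁ averages over all N: 20.165289 / 110 = 0.183.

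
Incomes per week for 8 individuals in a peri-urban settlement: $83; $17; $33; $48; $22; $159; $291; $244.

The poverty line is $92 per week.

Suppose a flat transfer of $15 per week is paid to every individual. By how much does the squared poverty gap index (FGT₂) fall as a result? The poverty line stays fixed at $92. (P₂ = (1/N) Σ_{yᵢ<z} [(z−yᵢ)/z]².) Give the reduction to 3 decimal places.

Before: below the line — $17, $22, $33, $48, $83; squared poverty gap index (FGT₂) = 0.23663.
After the $15 transfer: below the line — $32, $37, $48, $63; squared poverty gap index (FGT₂) = 0.13885.
Reduction = 0.23663 − 0.13885 = 0.098.

0.098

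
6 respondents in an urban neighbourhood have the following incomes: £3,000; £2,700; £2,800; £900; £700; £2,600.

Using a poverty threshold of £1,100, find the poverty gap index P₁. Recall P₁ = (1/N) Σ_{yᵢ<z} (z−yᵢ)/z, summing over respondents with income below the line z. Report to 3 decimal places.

Incomes under z: £700, £900 (q = 2 of N = 6).
Gap ratios (z−y)/z: (1100−700)/1100 = 0.3636; (1100−900)/1100 = 0.1818.
Σ = 0.545455. Dividing by the full population N = 6 gives P₁ = 0.091.

0.091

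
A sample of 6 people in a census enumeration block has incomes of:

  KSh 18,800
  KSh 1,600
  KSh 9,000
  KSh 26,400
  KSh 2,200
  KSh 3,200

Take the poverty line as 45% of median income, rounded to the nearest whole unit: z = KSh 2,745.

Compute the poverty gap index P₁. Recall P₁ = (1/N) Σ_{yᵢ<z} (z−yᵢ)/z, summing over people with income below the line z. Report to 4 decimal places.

Poor units: KSh 1,600, KSh 2,200 (q = 2 of N = 6).
Gap ratios (z−y)/z: (2745−1600)/2745 = 0.4171; (2745−2200)/2745 = 0.1985.
Sum of shortfalls = 0.615665; P₁ averages over all N: 0.615665 / 6 = 0.1026.

0.1026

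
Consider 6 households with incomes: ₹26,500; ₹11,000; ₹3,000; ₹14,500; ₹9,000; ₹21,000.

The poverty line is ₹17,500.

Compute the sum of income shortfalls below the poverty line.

Below z: ₹3,000, ₹9,000, ₹11,000, ₹14,500 (q = 4 of N = 6).
Individual gaps: 17500−3000 = 14500; 17500−9000 = 8500; 17500−11000 = 6500; 17500−14500 = 3000.
Aggregate gap = ₹32,500.

₹32,500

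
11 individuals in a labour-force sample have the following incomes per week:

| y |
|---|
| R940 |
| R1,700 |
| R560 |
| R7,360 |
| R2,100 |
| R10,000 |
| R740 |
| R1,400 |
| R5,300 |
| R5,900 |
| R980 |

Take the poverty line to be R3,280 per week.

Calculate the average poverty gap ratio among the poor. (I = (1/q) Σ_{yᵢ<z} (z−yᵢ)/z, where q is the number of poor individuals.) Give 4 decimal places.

0.6333

Poor units: R560, R740, R940, R980, R1,400, R1,700, R2,100 (q = 7 of N = 11).
Relative gaps: 0.8293, 0.7744, 0.7134, 0.7012, 0.5732, 0.4817, 0.3598; sum = 4.432927.
I averages over the q = 7 poor units only: 4.432927 / 7 = 0.6333.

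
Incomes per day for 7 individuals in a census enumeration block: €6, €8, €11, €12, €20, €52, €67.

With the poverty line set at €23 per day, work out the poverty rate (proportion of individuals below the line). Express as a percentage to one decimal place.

71.4%

5 of the 7 individuals have income below €23.
H = 5/7 = 71.4%.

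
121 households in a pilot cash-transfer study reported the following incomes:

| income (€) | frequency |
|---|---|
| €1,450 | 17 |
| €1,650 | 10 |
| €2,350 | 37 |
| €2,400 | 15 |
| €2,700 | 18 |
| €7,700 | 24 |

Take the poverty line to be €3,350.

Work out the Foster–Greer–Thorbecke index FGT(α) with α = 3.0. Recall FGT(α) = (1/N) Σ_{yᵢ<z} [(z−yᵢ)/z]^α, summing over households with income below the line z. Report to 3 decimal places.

Incomes under z: 17×€1,450, 10×€1,650, 37×€2,350, 15×€2,400, 18×€2,700 (q = 97 of N = 121).
Relative gaps: (3350−1450)/3350 = 0.5672 (×17); (3350−1650)/3350 = 0.5075 (×10); (3350−2350)/3350 = 0.2985 (×37); (3350−2400)/3350 = 0.2836 (×15); (3350−2700)/3350 = 0.1940 (×18).
Raised to α = 3.0: 0.18244 (×17); 0.13068 (×10); 0.02660 (×37); 0.02281 (×15); 0.00730 (×18).
Sum = 5.866064; FGT(3.0) = 5.866064 / 121 = 0.048.

0.048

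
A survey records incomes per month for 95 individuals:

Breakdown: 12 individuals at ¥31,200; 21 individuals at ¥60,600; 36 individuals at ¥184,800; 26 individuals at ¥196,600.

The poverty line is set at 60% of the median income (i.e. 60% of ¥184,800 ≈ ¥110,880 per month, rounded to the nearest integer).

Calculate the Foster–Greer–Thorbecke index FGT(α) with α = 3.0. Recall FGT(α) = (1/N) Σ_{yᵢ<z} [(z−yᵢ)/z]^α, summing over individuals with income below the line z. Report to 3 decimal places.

Below z: 12×¥31,200, 21×¥60,600 (q = 33 of N = 95).
Normalized shortfalls: (110880−31200)/110880 = 0.7186 (×12); (110880−60600)/110880 = 0.4535 (×21).
Raised to α = 3.0: 0.37110 (×12); 0.09325 (×21).
Sum = 6.411321; FGT(3.0) = 6.411321 / 95 = 0.067.

0.067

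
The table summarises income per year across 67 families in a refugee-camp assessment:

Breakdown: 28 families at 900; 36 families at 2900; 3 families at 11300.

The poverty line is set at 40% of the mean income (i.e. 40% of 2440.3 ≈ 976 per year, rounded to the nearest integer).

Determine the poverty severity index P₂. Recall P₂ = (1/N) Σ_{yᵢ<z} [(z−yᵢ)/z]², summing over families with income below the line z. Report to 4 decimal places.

0.0025

Incomes under z: 28×900 (q = 28 of N = 67).
Normalized shortfalls: (976−900)/976 = 0.0779 (×28).
Squared: 0.0061 (×28).
Sum = 0.169780; P₂ = 0.169780 / 67 = 0.0025.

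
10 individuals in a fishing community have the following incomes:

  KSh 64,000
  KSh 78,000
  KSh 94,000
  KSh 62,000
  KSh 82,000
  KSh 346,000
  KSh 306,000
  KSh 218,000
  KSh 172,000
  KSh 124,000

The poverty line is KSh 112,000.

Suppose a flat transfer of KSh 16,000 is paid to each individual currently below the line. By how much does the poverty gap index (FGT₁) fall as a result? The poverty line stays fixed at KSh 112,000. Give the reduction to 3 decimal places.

0.071

Before: below the line — KSh 62,000, KSh 64,000, KSh 78,000, KSh 82,000, KSh 94,000; poverty gap index (FGT₁) = 0.16071.
After the KSh 16,000 transfer: below the line — KSh 78,000, KSh 80,000, KSh 94,000, KSh 98,000, KSh 110,000; poverty gap index (FGT₁) = 0.08929.
Reduction = 0.16071 − 0.08929 = 0.071.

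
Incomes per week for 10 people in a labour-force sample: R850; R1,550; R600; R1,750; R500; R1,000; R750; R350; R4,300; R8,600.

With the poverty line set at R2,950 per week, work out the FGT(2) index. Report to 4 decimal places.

0.3992

Incomes under z: R350, R500, R600, R750, R850, R1,000, R1,550, R1,750 (q = 8 of N = 10).
Normalized shortfalls: (2950−350)/2950 = 0.8814; (2950−500)/2950 = 0.8305; (2950−600)/2950 = 0.7966; (2950−750)/2950 = 0.7458; (2950−850)/2950 = 0.7119; (2950−1000)/2950 = 0.6610; (2950−1550)/2950 = 0.4746; (2950−1750)/2950 = 0.4068.
Squared: 0.7768; 0.6897; 0.6346; 0.5562; 0.5068; 0.4369; 0.2252; 0.1655.
Sum = 3.991669; P₂ = 3.991669 / 10 = 0.3992.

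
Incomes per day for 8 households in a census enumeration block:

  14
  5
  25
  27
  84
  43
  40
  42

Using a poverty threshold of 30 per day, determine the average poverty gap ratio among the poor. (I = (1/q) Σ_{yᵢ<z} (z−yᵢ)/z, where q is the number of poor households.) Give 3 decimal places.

Poor units: 5, 14, 25, 27 (q = 4 of N = 8).
Shortfall ratios (z−y)/z: 0.8333, 0.5333, 0.1667, 0.1000; sum = 1.633333.
The income-gap ratio divides by q (the poor only): 1.633333 / 4 = 0.408.

0.408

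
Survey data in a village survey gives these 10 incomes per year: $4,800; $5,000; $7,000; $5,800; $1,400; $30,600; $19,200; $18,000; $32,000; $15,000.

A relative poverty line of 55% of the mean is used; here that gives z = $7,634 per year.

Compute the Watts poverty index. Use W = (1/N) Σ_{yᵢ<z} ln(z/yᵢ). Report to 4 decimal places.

0.2945

Poor units: $1,400, $4,800, $5,000, $5,800, $7,000 (q = 5 of N = 10).
Log gaps: ln(7634/1400) = 1.6961; ln(7634/4800) = 0.4640; ln(7634/5000) = 0.4232; ln(7634/5800) = 0.2748; ln(7634/7000) = 0.0867.
W = 2.944766 / 10 = 0.2945.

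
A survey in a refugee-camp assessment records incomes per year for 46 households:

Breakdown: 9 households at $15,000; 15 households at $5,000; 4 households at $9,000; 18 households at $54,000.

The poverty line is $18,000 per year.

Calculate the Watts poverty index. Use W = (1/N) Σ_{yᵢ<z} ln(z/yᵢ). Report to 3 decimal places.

Poor units: 15×$5,000, 4×$9,000, 9×$15,000 (q = 28 of N = 46).
Log shortfalls: ln(18000/5000) = 1.2809 (×15); ln(18000/9000) = 0.6931 (×4); ln(18000/15000) = 0.1823 (×9).
W = 23.627490 / 46 = 0.514.

0.514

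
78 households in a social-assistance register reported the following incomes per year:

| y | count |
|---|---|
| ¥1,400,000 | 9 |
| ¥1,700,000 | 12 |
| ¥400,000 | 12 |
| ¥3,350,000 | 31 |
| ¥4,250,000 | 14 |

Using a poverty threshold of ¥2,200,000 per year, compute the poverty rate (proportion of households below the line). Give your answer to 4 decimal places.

0.4231

33 of the 78 households have income below ¥2,200,000.
H = 33/78 = 0.4231.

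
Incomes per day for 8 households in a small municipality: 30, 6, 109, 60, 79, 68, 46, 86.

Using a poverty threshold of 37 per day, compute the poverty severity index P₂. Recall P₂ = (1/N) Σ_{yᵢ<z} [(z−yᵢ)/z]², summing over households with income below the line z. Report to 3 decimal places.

Below z: 6, 30 (q = 2 of N = 8).
Gap ratios (z−y)/z: (37−6)/37 = 0.8378; (37−30)/37 = 0.1892.
Squared: 0.7020; 0.0358.
Sum = 0.737765; P₂ = 0.737765 / 8 = 0.092.

0.092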